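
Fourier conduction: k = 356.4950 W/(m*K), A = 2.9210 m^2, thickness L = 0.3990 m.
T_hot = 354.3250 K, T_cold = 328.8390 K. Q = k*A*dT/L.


dT = 25.4860 K
Q = 356.4950 * 2.9210 * 25.4860 / 0.3990 = 66514.1098 W

66514.1098 W


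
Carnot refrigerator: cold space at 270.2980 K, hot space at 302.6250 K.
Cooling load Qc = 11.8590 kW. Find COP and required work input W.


COP = 270.2980 / 32.3270 = 8.3614
W = 11.8590 / 8.3614 = 1.4183 kW

COP = 8.3614, W = 1.4183 kW


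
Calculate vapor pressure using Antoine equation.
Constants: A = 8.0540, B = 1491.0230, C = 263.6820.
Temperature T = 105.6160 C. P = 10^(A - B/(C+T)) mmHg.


C+T = 369.2980
B/(C+T) = 4.0375
log10(P) = 8.0540 - 4.0375 = 4.0165
P = 10^4.0165 = 10388.3808 mmHg

10388.3808 mmHg


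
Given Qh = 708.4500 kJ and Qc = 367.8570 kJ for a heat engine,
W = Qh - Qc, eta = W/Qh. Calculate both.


W = 708.4500 - 367.8570 = 340.5930 kJ
eta = 340.5930 / 708.4500 = 0.4808 = 48.0758%

W = 340.5930 kJ, eta = 48.0758%


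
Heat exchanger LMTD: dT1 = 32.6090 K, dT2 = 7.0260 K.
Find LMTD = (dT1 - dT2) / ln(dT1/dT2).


dT1/dT2 = 4.6412
ln(dT1/dT2) = 1.5350
LMTD = 25.5830 / 1.5350 = 16.6668 K

16.6668 K


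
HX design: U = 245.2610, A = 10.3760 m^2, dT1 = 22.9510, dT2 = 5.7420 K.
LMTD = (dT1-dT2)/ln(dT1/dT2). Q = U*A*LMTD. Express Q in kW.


LMTD = 12.4203 K
Q = 245.2610 * 10.3760 * 12.4203 = 31607.5373 W = 31.6075 kW

31.6075 kW


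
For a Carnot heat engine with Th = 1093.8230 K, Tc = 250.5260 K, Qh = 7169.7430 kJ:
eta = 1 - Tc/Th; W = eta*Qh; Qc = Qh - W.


eta = 1 - 250.5260/1093.8230 = 0.7710
W = 0.7710 * 7169.7430 = 5527.6062 kJ
Qc = 7169.7430 - 5527.6062 = 1642.1368 kJ

eta = 77.0963%, W = 5527.6062 kJ, Qc = 1642.1368 kJ


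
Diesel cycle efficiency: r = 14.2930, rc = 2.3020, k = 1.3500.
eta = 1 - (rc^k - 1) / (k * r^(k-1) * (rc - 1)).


r^(k-1) = 2.5368
rc^k = 3.0821
eta = 0.5331 = 53.3064%

53.3064%


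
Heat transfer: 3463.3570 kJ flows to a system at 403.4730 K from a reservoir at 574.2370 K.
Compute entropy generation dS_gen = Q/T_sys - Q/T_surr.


dS_sys = 3463.3570/403.4730 = 8.5839 kJ/K
dS_surr = -3463.3570/574.2370 = -6.0312 kJ/K
dS_gen = 8.5839 - 6.0312 = 2.5526 kJ/K (irreversible)

dS_gen = 2.5526 kJ/K, irreversible


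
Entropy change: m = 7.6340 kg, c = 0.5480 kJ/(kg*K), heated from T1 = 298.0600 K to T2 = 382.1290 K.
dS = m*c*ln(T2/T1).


T2/T1 = 1.2821
ln(T2/T1) = 0.2485
dS = 7.6340 * 0.5480 * 0.2485 = 1.0394 kJ/K

1.0394 kJ/K


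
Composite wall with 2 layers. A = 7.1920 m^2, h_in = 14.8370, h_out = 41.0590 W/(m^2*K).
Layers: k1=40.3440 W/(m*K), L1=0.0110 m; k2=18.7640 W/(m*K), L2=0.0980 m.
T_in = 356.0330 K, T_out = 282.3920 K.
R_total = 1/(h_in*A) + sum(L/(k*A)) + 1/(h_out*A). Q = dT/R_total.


R_conv_in = 1/(14.8370*7.1920) = 0.0094
R_1 = 0.0110/(40.3440*7.1920) = 3.7911e-05
R_2 = 0.0980/(18.7640*7.1920) = 0.0007
R_conv_out = 1/(41.0590*7.1920) = 0.0034
R_total = 0.0135 K/W
Q = 73.6410 / 0.0135 = 5446.0439 W

R_total = 0.0135 K/W, Q = 5446.0439 W


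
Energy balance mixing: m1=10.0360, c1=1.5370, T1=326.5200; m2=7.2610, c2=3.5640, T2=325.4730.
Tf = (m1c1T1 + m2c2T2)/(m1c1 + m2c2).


num = 13459.3361
den = 41.3035
Tf = 325.8640 K

325.8640 K


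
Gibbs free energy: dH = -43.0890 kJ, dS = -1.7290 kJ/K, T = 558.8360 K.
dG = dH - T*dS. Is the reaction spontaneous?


T*dS = 558.8360 * -1.7290 = -966.2274 kJ
dG = -43.0890 + 966.2274 = 923.1384 kJ (non-spontaneous)

dG = 923.1384 kJ, non-spontaneous


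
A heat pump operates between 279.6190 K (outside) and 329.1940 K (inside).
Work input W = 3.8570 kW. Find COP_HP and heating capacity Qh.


COP = 329.1940 / 49.5750 = 6.6403
Qh = 6.6403 * 3.8570 = 25.6117 kW

COP = 6.6403, Qh = 25.6117 kW


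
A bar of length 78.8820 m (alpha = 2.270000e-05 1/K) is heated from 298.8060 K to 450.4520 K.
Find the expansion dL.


dT = 151.6460 K
dL = 2.270000e-05 * 78.8820 * 151.6460 = 0.271541 m
L_final = 79.153541 m

dL = 0.271541 m


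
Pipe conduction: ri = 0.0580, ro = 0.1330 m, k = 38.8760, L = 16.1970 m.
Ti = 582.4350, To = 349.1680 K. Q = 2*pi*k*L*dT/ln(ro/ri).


dT = 233.2670 K
ln(ro/ri) = 0.8299
Q = 2*pi*38.8760*16.1970*233.2670 / 0.8299 = 1112039.8795 W

1112039.8795 W


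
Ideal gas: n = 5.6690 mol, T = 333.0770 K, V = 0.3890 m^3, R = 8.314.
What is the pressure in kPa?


P = nRT/V = 5.6690 * 8.314 * 333.0770 / 0.3890
= 15698.6071 / 0.3890 = 40356.3166 Pa = 40.3563 kPa

40.3563 kPa


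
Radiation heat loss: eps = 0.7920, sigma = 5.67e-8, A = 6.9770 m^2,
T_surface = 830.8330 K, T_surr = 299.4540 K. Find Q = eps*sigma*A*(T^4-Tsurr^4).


T^4 = 4.7649e+11
Tsurr^4 = 8.0412e+09
Q = 0.7920 * 5.67e-8 * 6.9770 * 4.6845e+11 = 146771.0098 W

146771.0098 W


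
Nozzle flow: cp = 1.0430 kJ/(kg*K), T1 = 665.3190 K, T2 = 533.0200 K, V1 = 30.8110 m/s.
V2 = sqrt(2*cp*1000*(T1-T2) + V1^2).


dT = 132.2990 K
2*cp*1000*dT = 275975.7140
V1^2 = 949.3177
V2 = sqrt(276925.0317) = 526.2367 m/s

526.2367 m/s


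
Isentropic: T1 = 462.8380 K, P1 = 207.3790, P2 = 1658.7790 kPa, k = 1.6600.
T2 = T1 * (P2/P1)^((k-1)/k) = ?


(k-1)/k = 0.3976
(P2/P1)^exp = 2.2858
T2 = 462.8380 * 2.2858 = 1057.9437 K

1057.9437 K


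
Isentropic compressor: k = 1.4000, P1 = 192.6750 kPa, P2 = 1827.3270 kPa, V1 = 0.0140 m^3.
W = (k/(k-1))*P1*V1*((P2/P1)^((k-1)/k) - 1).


(k-1)/k = 0.2857
(P2/P1)^exp = 1.9017
W = 3.5000 * 192.6750 * 0.0140 * (1.9017 - 1) = 8.5129 kJ

8.5129 kJ


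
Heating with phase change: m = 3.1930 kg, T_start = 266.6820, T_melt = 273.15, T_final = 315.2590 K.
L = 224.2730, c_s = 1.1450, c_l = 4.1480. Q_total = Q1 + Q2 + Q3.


Q1 (sensible, solid) = 3.1930 * 1.1450 * 6.4680 = 23.6469 kJ
Q2 (latent) = 3.1930 * 224.2730 = 716.1037 kJ
Q3 (sensible, liquid) = 3.1930 * 4.1480 * 42.1090 = 557.7153 kJ
Q_total = 1297.4659 kJ

1297.4659 kJ


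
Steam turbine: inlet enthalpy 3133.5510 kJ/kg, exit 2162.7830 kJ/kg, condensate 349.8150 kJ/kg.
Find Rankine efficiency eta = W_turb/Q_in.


W = 970.7680 kJ/kg
Q_in = 2783.7360 kJ/kg
eta = 0.3487 = 34.8728%

eta = 34.8728%


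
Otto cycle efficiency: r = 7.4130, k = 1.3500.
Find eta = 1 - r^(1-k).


r^(k-1) = 2.0160
eta = 1 - 1/2.0160 = 0.5040 = 50.3977%

50.3977%


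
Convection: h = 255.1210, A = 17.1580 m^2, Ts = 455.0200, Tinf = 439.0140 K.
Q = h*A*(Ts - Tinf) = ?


dT = 16.0060 K
Q = 255.1210 * 17.1580 * 16.0060 = 70064.1221 W

70064.1221 W


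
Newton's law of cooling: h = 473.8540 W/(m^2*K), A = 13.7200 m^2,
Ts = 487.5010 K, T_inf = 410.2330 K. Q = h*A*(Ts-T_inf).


dT = 77.2680 K
Q = 473.8540 * 13.7200 * 77.2680 = 502340.6620 W

502340.6620 W


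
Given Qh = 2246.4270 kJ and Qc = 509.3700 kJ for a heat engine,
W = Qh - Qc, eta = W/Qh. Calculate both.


W = 2246.4270 - 509.3700 = 1737.0570 kJ
eta = 1737.0570 / 2246.4270 = 0.7733 = 77.3253%

W = 1737.0570 kJ, eta = 77.3253%


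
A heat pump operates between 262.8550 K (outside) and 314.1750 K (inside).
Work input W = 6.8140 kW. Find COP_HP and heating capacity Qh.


COP = 314.1750 / 51.3200 = 6.1219
Qh = 6.1219 * 6.8140 = 41.7145 kW

COP = 6.1219, Qh = 41.7145 kW


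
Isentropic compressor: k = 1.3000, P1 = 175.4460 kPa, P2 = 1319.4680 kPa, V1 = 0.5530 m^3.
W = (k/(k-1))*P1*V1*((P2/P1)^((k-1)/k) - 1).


(k-1)/k = 0.2308
(P2/P1)^exp = 1.5930
W = 4.3333 * 175.4460 * 0.5530 * (1.5930 - 1) = 249.3087 kJ

249.3087 kJ


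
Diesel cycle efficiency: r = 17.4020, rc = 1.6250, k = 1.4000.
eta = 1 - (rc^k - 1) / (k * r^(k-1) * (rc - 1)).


r^(k-1) = 3.1350
rc^k = 1.9733
eta = 0.6452 = 64.5185%

64.5185%


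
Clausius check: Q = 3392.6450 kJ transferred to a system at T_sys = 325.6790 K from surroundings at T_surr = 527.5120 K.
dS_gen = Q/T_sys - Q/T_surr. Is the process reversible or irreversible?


dS_sys = 3392.6450/325.6790 = 10.4171 kJ/K
dS_surr = -3392.6450/527.5120 = -6.4314 kJ/K
dS_gen = 10.4171 - 6.4314 = 3.9857 kJ/K (irreversible)

dS_gen = 3.9857 kJ/K, irreversible


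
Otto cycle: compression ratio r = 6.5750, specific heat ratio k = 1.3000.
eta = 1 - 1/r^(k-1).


r^(k-1) = 1.7594
eta = 1 - 1/1.7594 = 0.4316 = 43.1630%

43.1630%


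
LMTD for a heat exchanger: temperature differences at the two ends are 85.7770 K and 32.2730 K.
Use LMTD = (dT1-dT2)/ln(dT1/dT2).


dT1/dT2 = 2.6579
ln(dT1/dT2) = 0.9775
LMTD = 53.5040 / 0.9775 = 54.7344 K

54.7344 K


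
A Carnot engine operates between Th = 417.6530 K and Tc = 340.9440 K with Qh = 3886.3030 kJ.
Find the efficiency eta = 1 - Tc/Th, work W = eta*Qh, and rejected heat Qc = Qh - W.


eta = 1 - 340.9440/417.6530 = 0.1837
W = 0.1837 * 3886.3030 = 713.7849 kJ
Qc = 3886.3030 - 713.7849 = 3172.5181 kJ

eta = 18.3667%, W = 713.7849 kJ, Qc = 3172.5181 kJ


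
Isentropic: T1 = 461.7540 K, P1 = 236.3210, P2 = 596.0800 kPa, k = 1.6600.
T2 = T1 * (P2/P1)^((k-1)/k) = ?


(k-1)/k = 0.3976
(P2/P1)^exp = 1.4446
T2 = 461.7540 * 1.4446 = 667.0576 K

667.0576 K


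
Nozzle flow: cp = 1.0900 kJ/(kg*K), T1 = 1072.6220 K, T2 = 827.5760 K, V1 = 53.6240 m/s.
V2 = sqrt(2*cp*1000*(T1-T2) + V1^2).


dT = 245.0460 K
2*cp*1000*dT = 534200.2800
V1^2 = 2875.5334
V2 = sqrt(537075.8134) = 732.8546 m/s

732.8546 m/s


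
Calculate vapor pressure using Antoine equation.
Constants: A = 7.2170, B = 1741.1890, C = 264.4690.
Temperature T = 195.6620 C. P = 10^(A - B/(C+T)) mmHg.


C+T = 460.1310
B/(C+T) = 3.7841
log10(P) = 7.2170 - 3.7841 = 3.4329
P = 10^3.4329 = 2709.4689 mmHg

2709.4689 mmHg


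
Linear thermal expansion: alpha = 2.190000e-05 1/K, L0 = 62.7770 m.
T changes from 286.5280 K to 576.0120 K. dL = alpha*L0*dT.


dT = 289.4840 K
dL = 2.190000e-05 * 62.7770 * 289.4840 = 0.397987 m
L_final = 63.174987 m

dL = 0.397987 m


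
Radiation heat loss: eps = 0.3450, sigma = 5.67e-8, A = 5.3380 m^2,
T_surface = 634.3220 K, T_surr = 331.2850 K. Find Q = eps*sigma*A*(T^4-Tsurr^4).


T^4 = 1.6190e+11
Tsurr^4 = 1.2045e+10
Q = 0.3450 * 5.67e-8 * 5.3380 * 1.4985e+11 = 15647.4497 W

15647.4497 W


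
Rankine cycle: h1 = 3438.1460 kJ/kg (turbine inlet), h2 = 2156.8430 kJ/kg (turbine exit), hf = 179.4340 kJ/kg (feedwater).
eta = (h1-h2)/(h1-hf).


W = 1281.3030 kJ/kg
Q_in = 3258.7120 kJ/kg
eta = 0.3932 = 39.3193%

eta = 39.3193%


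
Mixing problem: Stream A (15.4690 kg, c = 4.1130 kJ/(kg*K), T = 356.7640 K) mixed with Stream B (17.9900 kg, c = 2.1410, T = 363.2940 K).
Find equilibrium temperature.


num = 36691.5977
den = 102.1406
Tf = 359.2264 K

359.2264 K


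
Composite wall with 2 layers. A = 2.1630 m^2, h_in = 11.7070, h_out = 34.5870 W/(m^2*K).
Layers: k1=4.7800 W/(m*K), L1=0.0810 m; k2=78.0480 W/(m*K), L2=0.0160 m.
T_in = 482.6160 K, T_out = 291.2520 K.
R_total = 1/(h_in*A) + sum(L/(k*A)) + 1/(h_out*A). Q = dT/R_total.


R_conv_in = 1/(11.7070*2.1630) = 0.0395
R_1 = 0.0810/(4.7800*2.1630) = 0.0078
R_2 = 0.0160/(78.0480*2.1630) = 9.4777e-05
R_conv_out = 1/(34.5870*2.1630) = 0.0134
R_total = 0.0608 K/W
Q = 191.3640 / 0.0608 = 3148.1096 W

R_total = 0.0608 K/W, Q = 3148.1096 W


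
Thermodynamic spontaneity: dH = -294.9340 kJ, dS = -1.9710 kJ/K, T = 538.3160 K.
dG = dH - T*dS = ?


T*dS = 538.3160 * -1.9710 = -1061.0208 kJ
dG = -294.9340 + 1061.0208 = 766.0868 kJ (non-spontaneous)

dG = 766.0868 kJ, non-spontaneous


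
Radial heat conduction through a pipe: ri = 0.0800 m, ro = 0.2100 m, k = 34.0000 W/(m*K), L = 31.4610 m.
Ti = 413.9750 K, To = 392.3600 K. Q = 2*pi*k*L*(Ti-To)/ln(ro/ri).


dT = 21.6150 K
ln(ro/ri) = 0.9651
Q = 2*pi*34.0000*31.4610*21.6150 / 0.9651 = 150529.9194 W

150529.9194 W


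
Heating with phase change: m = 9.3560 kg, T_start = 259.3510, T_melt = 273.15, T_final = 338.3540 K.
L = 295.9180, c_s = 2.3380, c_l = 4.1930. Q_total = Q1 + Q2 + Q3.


Q1 (sensible, solid) = 9.3560 * 2.3380 * 13.7990 = 301.8439 kJ
Q2 (latent) = 9.3560 * 295.9180 = 2768.6088 kJ
Q3 (sensible, liquid) = 9.3560 * 4.1930 * 65.2040 = 2557.9339 kJ
Q_total = 5628.3865 kJ

5628.3865 kJ


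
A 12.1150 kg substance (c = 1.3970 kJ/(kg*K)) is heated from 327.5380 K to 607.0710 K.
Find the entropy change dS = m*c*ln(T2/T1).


T2/T1 = 1.8534
ln(T2/T1) = 0.6170
dS = 12.1150 * 1.3970 * 0.6170 = 10.4432 kJ/K

10.4432 kJ/K


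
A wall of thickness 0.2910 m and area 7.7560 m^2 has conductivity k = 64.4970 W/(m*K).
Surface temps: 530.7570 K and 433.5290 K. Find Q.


dT = 97.2280 K
Q = 64.4970 * 7.7560 * 97.2280 / 0.2910 = 167138.1836 W

167138.1836 W


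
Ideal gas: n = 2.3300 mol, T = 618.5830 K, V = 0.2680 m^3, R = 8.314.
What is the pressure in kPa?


P = nRT/V = 2.3300 * 8.314 * 618.5830 / 0.2680
= 11982.9548 / 0.2680 = 44712.5180 Pa = 44.7125 kPa

44.7125 kPa


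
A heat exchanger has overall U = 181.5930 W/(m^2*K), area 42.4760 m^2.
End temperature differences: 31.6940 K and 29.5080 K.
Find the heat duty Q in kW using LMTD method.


LMTD = 30.5880 K
Q = 181.5930 * 42.4760 * 30.5880 = 235935.6386 W = 235.9356 kW

235.9356 kW


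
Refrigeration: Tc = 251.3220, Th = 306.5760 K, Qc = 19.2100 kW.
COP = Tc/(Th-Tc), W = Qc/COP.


COP = 251.3220 / 55.2540 = 4.5485
W = 19.2100 / 4.5485 = 4.2234 kW

COP = 4.5485, W = 4.2234 kW


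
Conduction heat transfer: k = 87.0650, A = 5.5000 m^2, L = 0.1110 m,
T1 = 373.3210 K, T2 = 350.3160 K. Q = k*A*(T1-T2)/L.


dT = 23.0050 K
Q = 87.0650 * 5.5000 * 23.0050 / 0.1110 = 99244.2954 W

99244.2954 W


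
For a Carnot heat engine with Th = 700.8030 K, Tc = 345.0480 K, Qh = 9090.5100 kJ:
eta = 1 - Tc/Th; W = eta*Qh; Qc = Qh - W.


eta = 1 - 345.0480/700.8030 = 0.5076
W = 0.5076 * 9090.5100 = 4614.6983 kJ
Qc = 9090.5100 - 4614.6983 = 4475.8117 kJ

eta = 50.7639%, W = 4614.6983 kJ, Qc = 4475.8117 kJ


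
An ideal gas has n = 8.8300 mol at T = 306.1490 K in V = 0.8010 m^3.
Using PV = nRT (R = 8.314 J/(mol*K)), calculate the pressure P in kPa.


P = nRT/V = 8.8300 * 8.314 * 306.1490 / 0.8010
= 22475.2002 / 0.8010 = 28058.9266 Pa = 28.0589 kPa

28.0589 kPa


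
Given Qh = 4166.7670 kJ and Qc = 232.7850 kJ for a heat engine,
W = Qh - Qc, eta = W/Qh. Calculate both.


W = 4166.7670 - 232.7850 = 3933.9820 kJ
eta = 3933.9820 / 4166.7670 = 0.9441 = 94.4133%

W = 3933.9820 kJ, eta = 94.4133%


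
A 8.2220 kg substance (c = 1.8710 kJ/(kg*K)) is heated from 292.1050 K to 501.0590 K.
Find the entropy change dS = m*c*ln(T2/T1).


T2/T1 = 1.7153
ln(T2/T1) = 0.5396
dS = 8.2220 * 1.8710 * 0.5396 = 8.3010 kJ/K

8.3010 kJ/K


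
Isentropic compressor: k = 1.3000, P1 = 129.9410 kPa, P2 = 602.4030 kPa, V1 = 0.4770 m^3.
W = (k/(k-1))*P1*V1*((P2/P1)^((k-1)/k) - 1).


(k-1)/k = 0.2308
(P2/P1)^exp = 1.4247
W = 4.3333 * 129.9410 * 0.4770 * (1.4247 - 1) = 114.0706 kJ

114.0706 kJ


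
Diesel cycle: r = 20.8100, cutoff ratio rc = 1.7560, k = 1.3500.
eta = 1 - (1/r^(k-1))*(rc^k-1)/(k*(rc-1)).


r^(k-1) = 2.8933
rc^k = 2.1385
eta = 0.6145 = 61.4451%

61.4451%


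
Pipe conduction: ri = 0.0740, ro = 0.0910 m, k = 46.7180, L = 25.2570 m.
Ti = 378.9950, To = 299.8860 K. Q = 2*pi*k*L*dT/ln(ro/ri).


dT = 79.1090 K
ln(ro/ri) = 0.2068
Q = 2*pi*46.7180*25.2570*79.1090 / 0.2068 = 2836174.6297 W

2836174.6297 W


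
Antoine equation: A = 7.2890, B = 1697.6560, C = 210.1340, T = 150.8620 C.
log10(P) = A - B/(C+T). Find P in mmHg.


C+T = 360.9960
B/(C+T) = 4.7027
log10(P) = 7.2890 - 4.7027 = 2.5863
P = 10^2.5863 = 385.7445 mmHg

385.7445 mmHg


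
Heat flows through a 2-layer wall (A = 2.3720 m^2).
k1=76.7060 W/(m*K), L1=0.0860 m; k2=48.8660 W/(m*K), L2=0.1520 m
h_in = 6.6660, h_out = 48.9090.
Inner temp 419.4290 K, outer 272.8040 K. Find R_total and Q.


R_conv_in = 1/(6.6660*2.3720) = 0.0632
R_1 = 0.0860/(76.7060*2.3720) = 0.0005
R_2 = 0.1520/(48.8660*2.3720) = 0.0013
R_conv_out = 1/(48.9090*2.3720) = 0.0086
R_total = 0.0736 K/W
Q = 146.6250 / 0.0736 = 1990.8915 W

R_total = 0.0736 K/W, Q = 1990.8915 W


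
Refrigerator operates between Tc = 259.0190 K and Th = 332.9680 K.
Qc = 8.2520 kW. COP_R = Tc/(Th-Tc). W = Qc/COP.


COP = 259.0190 / 73.9490 = 3.5027
W = 8.2520 / 3.5027 = 2.3559 kW

COP = 3.5027, W = 2.3559 kW


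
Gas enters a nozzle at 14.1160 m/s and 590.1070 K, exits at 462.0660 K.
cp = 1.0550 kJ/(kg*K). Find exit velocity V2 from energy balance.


dT = 128.0410 K
2*cp*1000*dT = 270166.5100
V1^2 = 199.2615
V2 = sqrt(270365.7715) = 519.9671 m/s

519.9671 m/s


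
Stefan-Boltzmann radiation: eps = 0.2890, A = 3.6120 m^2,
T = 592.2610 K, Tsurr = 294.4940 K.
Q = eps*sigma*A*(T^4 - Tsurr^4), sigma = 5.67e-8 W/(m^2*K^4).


T^4 = 1.2304e+11
Tsurr^4 = 7.5215e+09
Q = 0.2890 * 5.67e-8 * 3.6120 * 1.1552e+11 = 6837.3328 W

6837.3328 W


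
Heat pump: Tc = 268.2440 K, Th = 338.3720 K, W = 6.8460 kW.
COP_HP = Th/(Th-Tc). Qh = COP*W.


COP = 338.3720 / 70.1280 = 4.8251
Qh = 4.8251 * 6.8460 = 33.0324 kW

COP = 4.8251, Qh = 33.0324 kW


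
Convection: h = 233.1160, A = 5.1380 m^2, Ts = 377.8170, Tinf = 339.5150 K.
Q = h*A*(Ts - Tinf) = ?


dT = 38.3020 K
Q = 233.1160 * 5.1380 * 38.3020 = 45876.2208 W

45876.2208 W


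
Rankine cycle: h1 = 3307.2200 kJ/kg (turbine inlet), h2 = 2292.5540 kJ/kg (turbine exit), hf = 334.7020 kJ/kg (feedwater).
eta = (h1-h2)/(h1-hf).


W = 1014.6660 kJ/kg
Q_in = 2972.5180 kJ/kg
eta = 0.3413 = 34.1349%

eta = 34.1349%


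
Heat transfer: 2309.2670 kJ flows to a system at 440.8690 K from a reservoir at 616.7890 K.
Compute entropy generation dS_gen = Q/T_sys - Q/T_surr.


dS_sys = 2309.2670/440.8690 = 5.2380 kJ/K
dS_surr = -2309.2670/616.7890 = -3.7440 kJ/K
dS_gen = 5.2380 - 3.7440 = 1.4940 kJ/K (irreversible)

dS_gen = 1.4940 kJ/K, irreversible


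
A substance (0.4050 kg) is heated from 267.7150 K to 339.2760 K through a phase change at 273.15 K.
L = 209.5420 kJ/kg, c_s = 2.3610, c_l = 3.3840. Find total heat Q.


Q1 (sensible, solid) = 0.4050 * 2.3610 * 5.4350 = 5.1970 kJ
Q2 (latent) = 0.4050 * 209.5420 = 84.8645 kJ
Q3 (sensible, liquid) = 0.4050 * 3.3840 * 66.1260 = 90.6270 kJ
Q_total = 180.6885 kJ

180.6885 kJ


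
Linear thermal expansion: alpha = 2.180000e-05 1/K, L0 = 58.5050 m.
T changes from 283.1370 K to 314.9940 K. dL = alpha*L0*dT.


dT = 31.8570 K
dL = 2.180000e-05 * 58.5050 * 31.8570 = 0.040631 m
L_final = 58.545631 m

dL = 0.040631 m


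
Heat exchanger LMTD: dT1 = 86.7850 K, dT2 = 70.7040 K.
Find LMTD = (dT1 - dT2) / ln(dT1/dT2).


dT1/dT2 = 1.2274
ln(dT1/dT2) = 0.2049
LMTD = 16.0810 / 0.2049 = 78.4701 K

78.4701 K


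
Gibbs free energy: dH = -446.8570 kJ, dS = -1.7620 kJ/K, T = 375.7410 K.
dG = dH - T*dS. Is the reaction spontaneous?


T*dS = 375.7410 * -1.7620 = -662.0556 kJ
dG = -446.8570 + 662.0556 = 215.1986 kJ (non-spontaneous)

dG = 215.1986 kJ, non-spontaneous


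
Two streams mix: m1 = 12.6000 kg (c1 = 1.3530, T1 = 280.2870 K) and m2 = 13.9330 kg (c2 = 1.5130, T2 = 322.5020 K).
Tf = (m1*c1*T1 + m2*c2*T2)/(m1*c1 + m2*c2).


num = 11576.8217
den = 38.1284
Tf = 303.6270 K

303.6270 K


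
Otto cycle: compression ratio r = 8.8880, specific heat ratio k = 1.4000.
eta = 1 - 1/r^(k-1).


r^(k-1) = 2.3962
eta = 1 - 1/2.3962 = 0.5827 = 58.2671%

58.2671%


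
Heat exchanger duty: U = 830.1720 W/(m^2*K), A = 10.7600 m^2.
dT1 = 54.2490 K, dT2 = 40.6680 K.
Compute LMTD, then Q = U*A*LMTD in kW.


LMTD = 47.1328 K
Q = 830.1720 * 10.7600 * 47.1328 = 421021.2374 W = 421.0212 kW

421.0212 kW


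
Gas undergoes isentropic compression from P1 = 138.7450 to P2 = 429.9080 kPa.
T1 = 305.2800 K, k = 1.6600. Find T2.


(k-1)/k = 0.3976
(P2/P1)^exp = 1.5678
T2 = 305.2800 * 1.5678 = 478.6060 K

478.6060 K


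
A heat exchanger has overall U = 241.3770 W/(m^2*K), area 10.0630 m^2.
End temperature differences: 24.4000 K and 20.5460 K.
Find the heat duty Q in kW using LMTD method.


LMTD = 22.4178 K
Q = 241.3770 * 10.0630 * 22.4178 = 54452.3471 W = 54.4523 kW

54.4523 kW


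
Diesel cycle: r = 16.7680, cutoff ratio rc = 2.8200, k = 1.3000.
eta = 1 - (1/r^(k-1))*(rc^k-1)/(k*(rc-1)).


r^(k-1) = 2.3299
rc^k = 3.8488
eta = 0.4832 = 48.3226%

48.3226%


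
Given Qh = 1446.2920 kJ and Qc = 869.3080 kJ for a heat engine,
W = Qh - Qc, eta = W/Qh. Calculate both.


W = 1446.2920 - 869.3080 = 576.9840 kJ
eta = 576.9840 / 1446.2920 = 0.3989 = 39.8940%

W = 576.9840 kJ, eta = 39.8940%


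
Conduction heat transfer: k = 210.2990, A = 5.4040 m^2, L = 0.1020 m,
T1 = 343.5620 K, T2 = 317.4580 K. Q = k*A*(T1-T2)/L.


dT = 26.1040 K
Q = 210.2990 * 5.4040 * 26.1040 / 0.1020 = 290843.5500 W

290843.5500 W


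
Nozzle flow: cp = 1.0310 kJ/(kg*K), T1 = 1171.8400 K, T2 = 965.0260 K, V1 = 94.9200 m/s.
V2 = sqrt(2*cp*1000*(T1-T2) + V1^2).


dT = 206.8140 K
2*cp*1000*dT = 426450.4680
V1^2 = 9009.8064
V2 = sqrt(435460.2744) = 659.8941 m/s

659.8941 m/s


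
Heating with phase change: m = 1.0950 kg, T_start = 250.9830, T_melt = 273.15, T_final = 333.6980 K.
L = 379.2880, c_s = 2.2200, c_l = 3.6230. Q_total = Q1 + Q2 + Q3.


Q1 (sensible, solid) = 1.0950 * 2.2200 * 22.1670 = 53.8858 kJ
Q2 (latent) = 1.0950 * 379.2880 = 415.3204 kJ
Q3 (sensible, liquid) = 1.0950 * 3.6230 * 60.5480 = 240.2051 kJ
Q_total = 709.4112 kJ

709.4112 kJ


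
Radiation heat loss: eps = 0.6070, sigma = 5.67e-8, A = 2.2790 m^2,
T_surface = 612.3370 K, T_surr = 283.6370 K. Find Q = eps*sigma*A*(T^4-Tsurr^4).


T^4 = 1.4059e+11
Tsurr^4 = 6.4722e+09
Q = 0.6070 * 5.67e-8 * 2.2790 * 1.3412e+11 = 10519.8721 W

10519.8721 W


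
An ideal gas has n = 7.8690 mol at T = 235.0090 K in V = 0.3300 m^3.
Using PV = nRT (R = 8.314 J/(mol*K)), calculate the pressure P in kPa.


P = nRT/V = 7.8690 * 8.314 * 235.0090 / 0.3300
= 15374.9623 / 0.3300 = 46590.7949 Pa = 46.5908 kPa

46.5908 kPa


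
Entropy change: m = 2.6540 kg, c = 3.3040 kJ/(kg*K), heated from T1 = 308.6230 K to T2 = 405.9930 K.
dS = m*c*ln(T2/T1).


T2/T1 = 1.3155
ln(T2/T1) = 0.2742
dS = 2.6540 * 3.3040 * 0.2742 = 2.4045 kJ/K

2.4045 kJ/K


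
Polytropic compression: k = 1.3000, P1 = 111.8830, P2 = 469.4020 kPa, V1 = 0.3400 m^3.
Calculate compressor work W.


(k-1)/k = 0.2308
(P2/P1)^exp = 1.3923
W = 4.3333 * 111.8830 * 0.3400 * (1.3923 - 1) = 64.6596 kJ

64.6596 kJ


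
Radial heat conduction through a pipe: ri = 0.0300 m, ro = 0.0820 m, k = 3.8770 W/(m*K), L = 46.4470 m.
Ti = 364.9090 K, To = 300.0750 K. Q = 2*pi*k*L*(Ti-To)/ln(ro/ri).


dT = 64.8340 K
ln(ro/ri) = 1.0055
Q = 2*pi*3.8770*46.4470*64.8340 / 1.0055 = 72953.2485 W

72953.2485 W


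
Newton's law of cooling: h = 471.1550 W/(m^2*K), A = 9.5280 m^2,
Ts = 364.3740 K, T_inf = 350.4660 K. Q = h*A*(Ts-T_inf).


dT = 13.9080 K
Q = 471.1550 * 9.5280 * 13.9080 = 62435.3046 W

62435.3046 W


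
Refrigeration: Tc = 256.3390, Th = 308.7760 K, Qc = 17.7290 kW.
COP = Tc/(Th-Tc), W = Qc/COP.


COP = 256.3390 / 52.4370 = 4.8885
W = 17.7290 / 4.8885 = 3.6267 kW

COP = 4.8885, W = 3.6267 kW


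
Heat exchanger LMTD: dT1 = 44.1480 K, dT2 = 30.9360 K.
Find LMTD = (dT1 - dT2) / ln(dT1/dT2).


dT1/dT2 = 1.4271
ln(dT1/dT2) = 0.3556
LMTD = 13.2120 / 0.3556 = 37.1513 K

37.1513 K


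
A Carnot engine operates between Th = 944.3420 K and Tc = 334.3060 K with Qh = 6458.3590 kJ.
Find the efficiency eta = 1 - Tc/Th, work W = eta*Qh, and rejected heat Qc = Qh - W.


eta = 1 - 334.3060/944.3420 = 0.6460
W = 0.6460 * 6458.3590 = 4172.0388 kJ
Qc = 6458.3590 - 4172.0388 = 2286.3202 kJ

eta = 64.5991%, W = 4172.0388 kJ, Qc = 2286.3202 kJ


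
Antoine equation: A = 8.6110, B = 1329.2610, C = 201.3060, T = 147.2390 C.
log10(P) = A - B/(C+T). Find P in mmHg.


C+T = 348.5450
B/(C+T) = 3.8137
log10(P) = 8.6110 - 3.8137 = 4.7973
P = 10^4.7973 = 62698.5006 mmHg

62698.5006 mmHg


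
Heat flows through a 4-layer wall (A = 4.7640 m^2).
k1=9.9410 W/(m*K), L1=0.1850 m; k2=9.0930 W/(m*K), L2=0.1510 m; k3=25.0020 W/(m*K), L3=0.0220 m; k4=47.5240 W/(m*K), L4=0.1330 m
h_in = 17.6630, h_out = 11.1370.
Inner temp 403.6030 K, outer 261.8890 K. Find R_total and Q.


R_conv_in = 1/(17.6630*4.7640) = 0.0119
R_1 = 0.1850/(9.9410*4.7640) = 0.0039
R_2 = 0.1510/(9.0930*4.7640) = 0.0035
R_3 = 0.0220/(25.0020*4.7640) = 0.0002
R_4 = 0.1330/(47.5240*4.7640) = 0.0006
R_conv_out = 1/(11.1370*4.7640) = 0.0188
R_total = 0.0389 K/W
Q = 141.7140 / 0.0389 = 3643.4029 W

R_total = 0.0389 K/W, Q = 3643.4029 W


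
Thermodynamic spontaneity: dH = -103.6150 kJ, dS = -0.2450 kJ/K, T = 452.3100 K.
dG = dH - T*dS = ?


T*dS = 452.3100 * -0.2450 = -110.8160 kJ
dG = -103.6150 + 110.8160 = 7.2010 kJ (non-spontaneous)

dG = 7.2010 kJ, non-spontaneous


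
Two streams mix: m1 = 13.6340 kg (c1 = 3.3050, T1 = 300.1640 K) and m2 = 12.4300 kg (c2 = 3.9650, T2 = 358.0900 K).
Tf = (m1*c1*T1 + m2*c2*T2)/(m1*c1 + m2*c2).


num = 31173.9486
den = 94.3453
Tf = 330.4239 K

330.4239 K


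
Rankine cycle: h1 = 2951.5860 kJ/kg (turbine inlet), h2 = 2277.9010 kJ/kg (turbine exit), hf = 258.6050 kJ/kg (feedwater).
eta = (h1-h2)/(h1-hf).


W = 673.6850 kJ/kg
Q_in = 2692.9810 kJ/kg
eta = 0.2502 = 25.0163%

eta = 25.0163%


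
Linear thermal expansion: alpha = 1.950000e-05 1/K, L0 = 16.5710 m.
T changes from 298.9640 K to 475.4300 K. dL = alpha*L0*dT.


dT = 176.4660 K
dL = 1.950000e-05 * 16.5710 * 176.4660 = 0.057022 m
L_final = 16.628022 m

dL = 0.057022 m


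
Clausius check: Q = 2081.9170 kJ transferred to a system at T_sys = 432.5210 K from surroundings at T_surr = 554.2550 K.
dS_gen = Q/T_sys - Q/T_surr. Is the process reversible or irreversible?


dS_sys = 2081.9170/432.5210 = 4.8134 kJ/K
dS_surr = -2081.9170/554.2550 = -3.7562 kJ/K
dS_gen = 4.8134 - 3.7562 = 1.0572 kJ/K (irreversible)

dS_gen = 1.0572 kJ/K, irreversible


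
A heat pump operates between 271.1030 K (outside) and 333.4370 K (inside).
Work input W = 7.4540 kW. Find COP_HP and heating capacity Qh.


COP = 333.4370 / 62.3340 = 5.3492
Qh = 5.3492 * 7.4540 = 39.8729 kW

COP = 5.3492, Qh = 39.8729 kW


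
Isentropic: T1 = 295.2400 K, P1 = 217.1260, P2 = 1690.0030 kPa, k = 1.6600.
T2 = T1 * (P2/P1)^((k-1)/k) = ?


(k-1)/k = 0.3976
(P2/P1)^exp = 2.2611
T2 = 295.2400 * 2.2611 = 667.5719 K

667.5719 K


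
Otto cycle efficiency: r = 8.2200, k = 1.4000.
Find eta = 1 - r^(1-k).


r^(k-1) = 2.3225
eta = 1 - 1/2.3225 = 0.5694 = 56.9423%

56.9423%


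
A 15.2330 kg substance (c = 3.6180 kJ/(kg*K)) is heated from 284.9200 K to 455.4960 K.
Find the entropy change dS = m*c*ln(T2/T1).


T2/T1 = 1.5987
ln(T2/T1) = 0.4692
dS = 15.2330 * 3.6180 * 0.4692 = 25.8578 kJ/K

25.8578 kJ/K


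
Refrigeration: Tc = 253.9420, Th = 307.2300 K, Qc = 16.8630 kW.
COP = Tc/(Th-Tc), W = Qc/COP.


COP = 253.9420 / 53.2880 = 4.7655
W = 16.8630 / 4.7655 = 3.5386 kW

COP = 4.7655, W = 3.5386 kW


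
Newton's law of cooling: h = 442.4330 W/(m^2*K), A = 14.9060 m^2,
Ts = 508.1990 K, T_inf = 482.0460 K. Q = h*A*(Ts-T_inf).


dT = 26.1530 K
Q = 442.4330 * 14.9060 * 26.1530 = 172476.5844 W

172476.5844 W


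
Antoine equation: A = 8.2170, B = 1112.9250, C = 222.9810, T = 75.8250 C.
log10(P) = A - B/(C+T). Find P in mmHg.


C+T = 298.8060
B/(C+T) = 3.7246
log10(P) = 8.2170 - 3.7246 = 4.4924
P = 10^4.4924 = 31076.0775 mmHg

31076.0775 mmHg


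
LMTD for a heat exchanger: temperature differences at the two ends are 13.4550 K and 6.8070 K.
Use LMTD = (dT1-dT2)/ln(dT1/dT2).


dT1/dT2 = 1.9766
ln(dT1/dT2) = 0.6814
LMTD = 6.6480 / 0.6814 = 9.7564 K

9.7564 K


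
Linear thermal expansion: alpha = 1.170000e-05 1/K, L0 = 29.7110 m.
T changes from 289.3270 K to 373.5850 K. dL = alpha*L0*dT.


dT = 84.2580 K
dL = 1.170000e-05 * 29.7110 * 84.2580 = 0.029290 m
L_final = 29.740290 m

dL = 0.029290 m


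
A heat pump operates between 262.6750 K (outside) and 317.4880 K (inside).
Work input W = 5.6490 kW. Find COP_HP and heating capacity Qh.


COP = 317.4880 / 54.8130 = 5.7922
Qh = 5.7922 * 5.6490 = 32.7202 kW

COP = 5.7922, Qh = 32.7202 kW


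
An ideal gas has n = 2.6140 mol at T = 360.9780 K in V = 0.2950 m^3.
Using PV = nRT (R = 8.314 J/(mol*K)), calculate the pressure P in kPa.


P = nRT/V = 2.6140 * 8.314 * 360.9780 / 0.2950
= 7845.0612 / 0.2950 = 26593.4279 Pa = 26.5934 kPa

26.5934 kPa


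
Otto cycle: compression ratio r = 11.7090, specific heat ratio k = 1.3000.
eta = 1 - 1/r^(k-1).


r^(k-1) = 2.0920
eta = 1 - 1/2.0920 = 0.5220 = 52.1982%

52.1982%


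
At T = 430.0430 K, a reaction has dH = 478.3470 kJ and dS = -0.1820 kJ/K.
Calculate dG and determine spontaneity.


T*dS = 430.0430 * -0.1820 = -78.2678 kJ
dG = 478.3470 + 78.2678 = 556.6148 kJ (non-spontaneous)

dG = 556.6148 kJ, non-spontaneous


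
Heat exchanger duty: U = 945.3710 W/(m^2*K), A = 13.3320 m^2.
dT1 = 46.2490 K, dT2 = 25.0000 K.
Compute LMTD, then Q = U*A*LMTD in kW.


LMTD = 34.5420 K
Q = 945.3710 * 13.3320 * 34.5420 = 435356.6203 W = 435.3566 kW

435.3566 kW


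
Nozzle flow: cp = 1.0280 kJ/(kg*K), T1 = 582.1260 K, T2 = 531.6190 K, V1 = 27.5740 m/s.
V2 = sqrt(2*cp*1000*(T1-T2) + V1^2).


dT = 50.5070 K
2*cp*1000*dT = 103842.3920
V1^2 = 760.3255
V2 = sqrt(104602.7175) = 323.4234 m/s

323.4234 m/s


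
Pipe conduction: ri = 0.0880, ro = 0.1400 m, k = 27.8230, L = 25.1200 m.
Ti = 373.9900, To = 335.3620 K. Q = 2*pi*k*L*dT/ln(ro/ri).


dT = 38.6280 K
ln(ro/ri) = 0.4643
Q = 2*pi*27.8230*25.1200*38.6280 / 0.4643 = 365343.8092 W

365343.8092 W


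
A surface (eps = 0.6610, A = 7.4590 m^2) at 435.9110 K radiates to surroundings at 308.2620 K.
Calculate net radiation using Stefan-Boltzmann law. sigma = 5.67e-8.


T^4 = 3.6107e+10
Tsurr^4 = 9.0298e+09
Q = 0.6610 * 5.67e-8 * 7.4590 * 2.7077e+10 = 7569.5165 W

7569.5165 W


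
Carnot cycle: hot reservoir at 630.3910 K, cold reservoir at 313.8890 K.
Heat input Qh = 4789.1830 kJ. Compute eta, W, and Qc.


eta = 1 - 313.8890/630.3910 = 0.5021
W = 0.5021 * 4789.1830 = 2404.5172 kJ
Qc = 4789.1830 - 2404.5172 = 2384.6658 kJ

eta = 50.2073%, W = 2404.5172 kJ, Qc = 2384.6658 kJ


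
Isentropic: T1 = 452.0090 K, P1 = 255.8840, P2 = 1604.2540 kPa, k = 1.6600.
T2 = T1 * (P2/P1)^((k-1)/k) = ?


(k-1)/k = 0.3976
(P2/P1)^exp = 2.0748
T2 = 452.0090 * 2.0748 = 937.8169 K

937.8169 K


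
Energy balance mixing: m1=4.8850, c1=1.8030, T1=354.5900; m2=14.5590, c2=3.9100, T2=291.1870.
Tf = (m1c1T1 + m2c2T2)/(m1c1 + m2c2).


num = 19699.1273
den = 65.7333
Tf = 299.6824 K

299.6824 K


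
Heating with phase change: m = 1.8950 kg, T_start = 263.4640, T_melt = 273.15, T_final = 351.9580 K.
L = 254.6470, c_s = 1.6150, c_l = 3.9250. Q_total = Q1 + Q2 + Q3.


Q1 (sensible, solid) = 1.8950 * 1.6150 * 9.6860 = 29.6433 kJ
Q2 (latent) = 1.8950 * 254.6470 = 482.5561 kJ
Q3 (sensible, liquid) = 1.8950 * 3.9250 * 78.8080 = 586.1641 kJ
Q_total = 1098.3634 kJ

1098.3634 kJ


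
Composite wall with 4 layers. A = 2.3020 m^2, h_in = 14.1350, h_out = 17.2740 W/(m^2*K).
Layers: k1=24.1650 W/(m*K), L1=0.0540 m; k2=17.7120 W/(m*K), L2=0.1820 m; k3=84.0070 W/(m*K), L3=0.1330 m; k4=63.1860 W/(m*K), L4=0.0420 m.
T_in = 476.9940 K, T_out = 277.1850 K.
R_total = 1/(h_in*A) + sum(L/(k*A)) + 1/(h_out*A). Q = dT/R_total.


R_conv_in = 1/(14.1350*2.3020) = 0.0307
R_1 = 0.0540/(24.1650*2.3020) = 0.0010
R_2 = 0.1820/(17.7120*2.3020) = 0.0045
R_3 = 0.1330/(84.0070*2.3020) = 0.0007
R_4 = 0.0420/(63.1860*2.3020) = 0.0003
R_conv_out = 1/(17.2740*2.3020) = 0.0251
R_total = 0.0623 K/W
Q = 199.8090 / 0.0623 = 3207.6475 W

R_total = 0.0623 K/W, Q = 3207.6475 W


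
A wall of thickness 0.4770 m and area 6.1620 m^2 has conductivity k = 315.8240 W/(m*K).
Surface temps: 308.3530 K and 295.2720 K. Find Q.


dT = 13.0810 K
Q = 315.8240 * 6.1620 * 13.0810 / 0.4770 = 53369.0399 W

53369.0399 W


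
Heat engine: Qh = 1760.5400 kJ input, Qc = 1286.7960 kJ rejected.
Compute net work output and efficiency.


W = 1760.5400 - 1286.7960 = 473.7440 kJ
eta = 473.7440 / 1760.5400 = 0.2691 = 26.9090%

W = 473.7440 kJ, eta = 26.9090%


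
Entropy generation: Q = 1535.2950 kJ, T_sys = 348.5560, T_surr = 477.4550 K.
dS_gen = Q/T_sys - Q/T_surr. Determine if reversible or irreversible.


dS_sys = 1535.2950/348.5560 = 4.4047 kJ/K
dS_surr = -1535.2950/477.4550 = -3.2156 kJ/K
dS_gen = 4.4047 - 3.2156 = 1.1891 kJ/K (irreversible)

dS_gen = 1.1891 kJ/K, irreversible


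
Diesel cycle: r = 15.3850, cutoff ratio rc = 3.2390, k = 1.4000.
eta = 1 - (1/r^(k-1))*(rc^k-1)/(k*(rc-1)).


r^(k-1) = 2.9843
rc^k = 5.1829
eta = 0.5528 = 55.2844%

55.2844%


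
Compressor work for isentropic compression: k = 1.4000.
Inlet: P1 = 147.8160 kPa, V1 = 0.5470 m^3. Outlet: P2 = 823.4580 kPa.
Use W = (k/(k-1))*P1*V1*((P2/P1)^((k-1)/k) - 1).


(k-1)/k = 0.2857
(P2/P1)^exp = 1.6335
W = 3.5000 * 147.8160 * 0.5470 * (1.6335 - 1) = 179.2774 kJ

179.2774 kJ


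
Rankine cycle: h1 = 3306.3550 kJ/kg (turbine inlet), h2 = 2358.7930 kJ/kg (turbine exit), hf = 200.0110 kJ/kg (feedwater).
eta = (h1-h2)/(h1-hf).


W = 947.5620 kJ/kg
Q_in = 3106.3440 kJ/kg
eta = 0.3050 = 30.5041%

eta = 30.5041%


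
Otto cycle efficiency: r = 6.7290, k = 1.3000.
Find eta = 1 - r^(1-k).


r^(k-1) = 1.7717
eta = 1 - 1/1.7717 = 0.4356 = 43.5564%

43.5564%


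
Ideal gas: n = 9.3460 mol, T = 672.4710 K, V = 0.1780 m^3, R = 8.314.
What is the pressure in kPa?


P = nRT/V = 9.3460 * 8.314 * 672.4710 / 0.1780
= 52252.7747 / 0.1780 = 293554.9141 Pa = 293.5549 kPa

293.5549 kPa


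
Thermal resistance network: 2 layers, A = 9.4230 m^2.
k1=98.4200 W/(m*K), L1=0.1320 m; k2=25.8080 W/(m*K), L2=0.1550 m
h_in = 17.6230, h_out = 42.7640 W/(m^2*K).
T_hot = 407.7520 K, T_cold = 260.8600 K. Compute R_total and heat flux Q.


R_conv_in = 1/(17.6230*9.4230) = 0.0060
R_1 = 0.1320/(98.4200*9.4230) = 0.0001
R_2 = 0.1550/(25.8080*9.4230) = 0.0006
R_conv_out = 1/(42.7640*9.4230) = 0.0025
R_total = 0.0093 K/W
Q = 146.8920 / 0.0093 = 15823.4828 W

R_total = 0.0093 K/W, Q = 15823.4828 W


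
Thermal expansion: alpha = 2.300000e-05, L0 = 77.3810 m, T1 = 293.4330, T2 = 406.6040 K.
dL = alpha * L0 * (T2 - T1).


dT = 113.1710 K
dL = 2.300000e-05 * 77.3810 * 113.1710 = 0.201418 m
L_final = 77.582418 m

dL = 0.201418 m


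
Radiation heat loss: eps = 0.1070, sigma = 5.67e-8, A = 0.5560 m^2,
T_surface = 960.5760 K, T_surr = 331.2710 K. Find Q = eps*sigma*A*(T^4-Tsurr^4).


T^4 = 8.5139e+11
Tsurr^4 = 1.2043e+10
Q = 0.1070 * 5.67e-8 * 0.5560 * 8.3934e+11 = 2831.2717 W

2831.2717 W


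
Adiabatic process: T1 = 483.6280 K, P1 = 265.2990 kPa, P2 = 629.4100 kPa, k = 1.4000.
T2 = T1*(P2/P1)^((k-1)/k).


(k-1)/k = 0.2857
(P2/P1)^exp = 1.2800
T2 = 483.6280 * 1.2800 = 619.0288 K

619.0288 K


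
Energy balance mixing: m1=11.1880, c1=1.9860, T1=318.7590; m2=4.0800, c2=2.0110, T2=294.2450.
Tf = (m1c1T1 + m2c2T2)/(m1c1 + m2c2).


num = 9496.8684
den = 30.4242
Tf = 312.1480 K

312.1480 K


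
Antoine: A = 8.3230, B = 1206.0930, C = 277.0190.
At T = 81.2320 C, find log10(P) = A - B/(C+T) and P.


C+T = 358.2510
B/(C+T) = 3.3666
log10(P) = 8.3230 - 3.3666 = 4.9564
P = 10^4.9564 = 90445.2017 mmHg

90445.2017 mmHg


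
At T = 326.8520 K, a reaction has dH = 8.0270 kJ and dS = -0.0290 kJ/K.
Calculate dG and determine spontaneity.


T*dS = 326.8520 * -0.0290 = -9.4787 kJ
dG = 8.0270 + 9.4787 = 17.5057 kJ (non-spontaneous)

dG = 17.5057 kJ, non-spontaneous


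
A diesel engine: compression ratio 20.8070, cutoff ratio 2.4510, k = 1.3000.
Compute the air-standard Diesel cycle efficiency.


r^(k-1) = 2.4858
rc^k = 3.2073
eta = 0.5292 = 52.9242%

52.9242%


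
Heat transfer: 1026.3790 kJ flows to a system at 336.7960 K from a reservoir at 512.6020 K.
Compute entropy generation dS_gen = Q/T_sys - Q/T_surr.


dS_sys = 1026.3790/336.7960 = 3.0475 kJ/K
dS_surr = -1026.3790/512.6020 = -2.0023 kJ/K
dS_gen = 3.0475 - 2.0023 = 1.0452 kJ/K (irreversible)

dS_gen = 1.0452 kJ/K, irreversible


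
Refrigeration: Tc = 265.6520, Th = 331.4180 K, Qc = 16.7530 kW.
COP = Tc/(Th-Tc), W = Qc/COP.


COP = 265.6520 / 65.7660 = 4.0394
W = 16.7530 / 4.0394 = 4.1474 kW

COP = 4.0394, W = 4.1474 kW


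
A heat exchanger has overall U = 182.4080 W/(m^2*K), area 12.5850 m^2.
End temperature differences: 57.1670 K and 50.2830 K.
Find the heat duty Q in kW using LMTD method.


LMTD = 53.6514 K
Q = 182.4080 * 12.5850 * 53.6514 = 123162.4351 W = 123.1624 kW

123.1624 kW


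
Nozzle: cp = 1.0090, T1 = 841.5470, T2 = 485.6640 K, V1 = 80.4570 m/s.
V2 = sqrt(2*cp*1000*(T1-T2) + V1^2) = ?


dT = 355.8830 K
2*cp*1000*dT = 718171.8940
V1^2 = 6473.3288
V2 = sqrt(724645.2228) = 851.2610 m/s

851.2610 m/s


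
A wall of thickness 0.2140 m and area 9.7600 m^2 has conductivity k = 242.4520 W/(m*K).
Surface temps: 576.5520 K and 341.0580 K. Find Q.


dT = 235.4940 K
Q = 242.4520 * 9.7600 * 235.4940 / 0.2140 = 2604004.0886 W

2604004.0886 W


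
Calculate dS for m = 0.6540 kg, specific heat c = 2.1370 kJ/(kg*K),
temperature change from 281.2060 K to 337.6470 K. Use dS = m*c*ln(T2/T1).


T2/T1 = 1.2007
ln(T2/T1) = 0.1829
dS = 0.6540 * 2.1370 * 0.1829 = 0.2556 kJ/K

0.2556 kJ/K


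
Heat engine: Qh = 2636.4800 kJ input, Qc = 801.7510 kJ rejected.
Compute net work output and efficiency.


W = 2636.4800 - 801.7510 = 1834.7290 kJ
eta = 1834.7290 / 2636.4800 = 0.6959 = 69.5901%

W = 1834.7290 kJ, eta = 69.5901%


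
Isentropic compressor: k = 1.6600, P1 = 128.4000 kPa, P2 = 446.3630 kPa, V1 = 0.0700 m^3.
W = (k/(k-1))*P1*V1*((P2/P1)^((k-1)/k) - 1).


(k-1)/k = 0.3976
(P2/P1)^exp = 1.6411
W = 2.5152 * 128.4000 * 0.0700 * (1.6411 - 1) = 14.4937 kJ

14.4937 kJ


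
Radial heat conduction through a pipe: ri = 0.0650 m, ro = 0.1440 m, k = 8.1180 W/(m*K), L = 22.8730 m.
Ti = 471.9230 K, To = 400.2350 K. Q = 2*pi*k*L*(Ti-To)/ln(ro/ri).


dT = 71.6880 K
ln(ro/ri) = 0.7954
Q = 2*pi*8.1180*22.8730*71.6880 / 0.7954 = 105147.4418 W

105147.4418 W


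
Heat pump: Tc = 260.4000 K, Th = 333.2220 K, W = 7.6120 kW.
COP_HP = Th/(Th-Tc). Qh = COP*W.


COP = 333.2220 / 72.8220 = 4.5758
Qh = 4.5758 * 7.6120 = 34.8313 kW

COP = 4.5758, Qh = 34.8313 kW


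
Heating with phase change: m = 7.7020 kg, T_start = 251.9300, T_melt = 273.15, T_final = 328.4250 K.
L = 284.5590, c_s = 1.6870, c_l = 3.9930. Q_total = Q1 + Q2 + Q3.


Q1 (sensible, solid) = 7.7020 * 1.6870 * 21.2200 = 275.7173 kJ
Q2 (latent) = 7.7020 * 284.5590 = 2191.6734 kJ
Q3 (sensible, liquid) = 7.7020 * 3.9930 * 55.2750 = 1699.9321 kJ
Q_total = 4167.3228 kJ

4167.3228 kJ


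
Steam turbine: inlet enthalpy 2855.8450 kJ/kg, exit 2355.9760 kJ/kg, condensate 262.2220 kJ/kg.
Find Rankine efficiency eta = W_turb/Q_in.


W = 499.8690 kJ/kg
Q_in = 2593.6230 kJ/kg
eta = 0.1927 = 19.2730%

eta = 19.2730%


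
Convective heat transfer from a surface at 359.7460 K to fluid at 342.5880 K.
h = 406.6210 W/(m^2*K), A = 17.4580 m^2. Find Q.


dT = 17.1580 K
Q = 406.6210 * 17.4580 * 17.1580 = 121801.0288 W

121801.0288 W


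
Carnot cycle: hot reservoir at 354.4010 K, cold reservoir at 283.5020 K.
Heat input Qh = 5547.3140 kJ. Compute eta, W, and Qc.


eta = 1 - 283.5020/354.4010 = 0.2001
W = 0.2001 * 5547.3140 = 1109.7571 kJ
Qc = 5547.3140 - 1109.7571 = 4437.5569 kJ

eta = 20.0053%, W = 1109.7571 kJ, Qc = 4437.5569 kJ


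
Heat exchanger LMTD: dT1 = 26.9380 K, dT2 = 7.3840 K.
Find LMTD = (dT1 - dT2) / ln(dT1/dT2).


dT1/dT2 = 3.6482
ln(dT1/dT2) = 1.2942
LMTD = 19.5540 / 1.2942 = 15.1087 K

15.1087 K


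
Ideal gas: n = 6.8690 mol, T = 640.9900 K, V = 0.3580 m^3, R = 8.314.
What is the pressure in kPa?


P = nRT/V = 6.8690 * 8.314 * 640.9900 / 0.3580
= 36606.2120 / 0.3580 = 102251.9889 Pa = 102.2520 kPa

102.2520 kPa


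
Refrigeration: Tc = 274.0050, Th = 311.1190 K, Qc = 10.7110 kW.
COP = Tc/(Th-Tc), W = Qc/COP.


COP = 274.0050 / 37.1140 = 7.3828
W = 10.7110 / 7.3828 = 1.4508 kW

COP = 7.3828, W = 1.4508 kW


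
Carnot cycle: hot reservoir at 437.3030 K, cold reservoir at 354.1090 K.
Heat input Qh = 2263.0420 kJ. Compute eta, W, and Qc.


eta = 1 - 354.1090/437.3030 = 0.1902
W = 0.1902 * 2263.0420 = 430.5288 kJ
Qc = 2263.0420 - 430.5288 = 1832.5132 kJ

eta = 19.0243%, W = 430.5288 kJ, Qc = 1832.5132 kJ


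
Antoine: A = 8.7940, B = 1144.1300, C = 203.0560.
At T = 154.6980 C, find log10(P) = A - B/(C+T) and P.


C+T = 357.7540
B/(C+T) = 3.1981
log10(P) = 8.7940 - 3.1981 = 5.5959
P = 10^5.5959 = 394374.2712 mmHg

394374.2712 mmHg
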